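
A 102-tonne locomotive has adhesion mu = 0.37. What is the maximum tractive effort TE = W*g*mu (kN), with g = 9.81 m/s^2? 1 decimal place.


TE_max = W * g * mu
TE_max = 102 * 9.81 * 0.37
TE_max = 1000.62 * 0.37
TE_max = 370.2 kN

370.2


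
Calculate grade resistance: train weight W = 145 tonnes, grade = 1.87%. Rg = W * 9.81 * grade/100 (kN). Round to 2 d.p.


Rg = W * 9.81 * grade / 100
Rg = 145 * 9.81 * 1.87 / 100
Rg = 1422.45 * 0.0187
Rg = 26.60 kN

26.60


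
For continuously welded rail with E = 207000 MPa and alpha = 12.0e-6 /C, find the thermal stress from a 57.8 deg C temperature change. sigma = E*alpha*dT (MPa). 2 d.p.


sigma = E * alpha * dT
sigma = 207000 * 12.0e-6 * 57.8
sigma = 2.484 * 57.8
sigma = 143.58 MPa

143.58


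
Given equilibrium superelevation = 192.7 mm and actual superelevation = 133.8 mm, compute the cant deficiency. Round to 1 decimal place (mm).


Cant deficiency = equilibrium cant - actual cant
CD = 192.7 - 133.8
CD = 58.9 mm

58.9


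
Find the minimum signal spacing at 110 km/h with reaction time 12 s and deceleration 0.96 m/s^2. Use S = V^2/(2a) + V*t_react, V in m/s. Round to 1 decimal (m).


V = 110 / 3.6 = 30.5556 m/s
Braking distance = 30.5556^2 / (2*0.96) = 486.2719 m
Sighting distance = 30.5556 * 12 = 366.6667 m
S = 486.2719 + 366.6667 = 852.9 m

852.9


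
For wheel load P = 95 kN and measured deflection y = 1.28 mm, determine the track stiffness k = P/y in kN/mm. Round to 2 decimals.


Track stiffness k = P / y
k = 95 / 1.28
k = 74.22 kN/mm

74.22


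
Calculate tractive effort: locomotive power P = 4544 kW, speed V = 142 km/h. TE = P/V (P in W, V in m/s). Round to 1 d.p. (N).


Convert: P = 4544 kW = 4544000 W
V = 142 / 3.6 = 39.4444 m/s
TE = 4544000 / 39.4444
TE = 115200.0 N

115200.0


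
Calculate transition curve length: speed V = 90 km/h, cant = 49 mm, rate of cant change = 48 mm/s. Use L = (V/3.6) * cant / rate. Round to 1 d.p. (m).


Convert speed: V = 90 / 3.6 = 25.0 m/s
L = 25.0 * 49 / 48
L = 1225.0 / 48
L = 25.5 m

25.5


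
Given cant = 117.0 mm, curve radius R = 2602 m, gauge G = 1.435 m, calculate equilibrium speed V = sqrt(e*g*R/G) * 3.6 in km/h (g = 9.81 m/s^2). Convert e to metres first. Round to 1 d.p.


Convert cant: e = 117.0 mm = 0.1170 m
V_ms = sqrt(0.1170 * 9.81 * 2602 / 1.435)
V_ms = sqrt(2081.182955) = 45.62 m/s
V = 45.62 * 3.6 = 164.2 km/h

164.2


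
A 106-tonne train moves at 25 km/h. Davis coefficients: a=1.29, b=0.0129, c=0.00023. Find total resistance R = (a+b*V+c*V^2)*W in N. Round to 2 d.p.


b*V = 0.0129 * 25 = 0.3225
c*V^2 = 0.00023 * 625 = 0.14375
R_per_t = 1.29 + 0.3225 + 0.14375 = 1.75625 N/t
R_total = 1.75625 * 106 = 186.16 N

186.16


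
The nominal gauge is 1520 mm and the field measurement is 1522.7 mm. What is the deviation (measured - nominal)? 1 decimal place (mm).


Deviation = measured - nominal
Deviation = 1522.7 - 1520
Deviation = 2.7 mm

2.7


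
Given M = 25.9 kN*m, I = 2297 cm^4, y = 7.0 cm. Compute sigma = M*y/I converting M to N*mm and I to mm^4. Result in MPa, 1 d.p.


Convert units:
M = 25.9 kN*m = 25900000 N*mm
y = 7.0 cm = 70 mm
I = 2297 cm^4 = 22970000 mm^4
sigma = 25900000 * 70 / 22970000
sigma = 78.9 MPa

78.9


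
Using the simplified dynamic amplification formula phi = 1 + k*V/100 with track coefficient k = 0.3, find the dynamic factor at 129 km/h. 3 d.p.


phi = 1 + k * V / 100
phi = 1 + 0.3 * 129 / 100
phi = 1 + 0.387
phi = 1.387

1.387


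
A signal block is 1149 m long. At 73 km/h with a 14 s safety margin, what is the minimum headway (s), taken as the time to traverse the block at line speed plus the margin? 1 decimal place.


V = 73 / 3.6 = 20.2778 m/s
Block traversal time = 1149 / 20.2778 = 56.663 s
Headway = 56.663 + 14
Headway = 70.7 s

70.7


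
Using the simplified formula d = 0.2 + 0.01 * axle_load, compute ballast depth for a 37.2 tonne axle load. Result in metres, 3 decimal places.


d = 0.2 + 0.01 * 37.2
d = 0.2 + 0.372
d = 0.572 m

0.572


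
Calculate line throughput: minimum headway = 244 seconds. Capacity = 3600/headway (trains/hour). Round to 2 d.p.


Capacity = 3600 / headway
Capacity = 3600 / 244
Capacity = 14.75 trains/hour

14.75


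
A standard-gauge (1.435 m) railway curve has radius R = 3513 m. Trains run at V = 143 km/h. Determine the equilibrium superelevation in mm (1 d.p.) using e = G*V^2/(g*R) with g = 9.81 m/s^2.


Convert speed: V = 143 / 3.6 = 39.7222 m/s
Apply formula: e = 1.435 * 39.7222^2 / (9.81 * 3513)
e = 1.435 * 1577.8549 / 34462.53
e = 0.065701 m = 65.7 mm

65.7


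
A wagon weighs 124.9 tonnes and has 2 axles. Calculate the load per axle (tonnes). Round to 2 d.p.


Load per axle = total weight / number of axles
Load = 124.9 / 2
Load = 62.45 tonnes

62.45


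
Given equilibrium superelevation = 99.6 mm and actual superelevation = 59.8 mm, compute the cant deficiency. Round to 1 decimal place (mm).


Cant deficiency = equilibrium cant - actual cant
CD = 99.6 - 59.8
CD = 39.8 mm

39.8


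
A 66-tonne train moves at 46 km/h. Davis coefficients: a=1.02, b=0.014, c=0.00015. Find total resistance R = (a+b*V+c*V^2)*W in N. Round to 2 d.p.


b*V = 0.014 * 46 = 0.644
c*V^2 = 0.00015 * 2116 = 0.3174
R_per_t = 1.02 + 0.644 + 0.3174 = 1.9814 N/t
R_total = 1.9814 * 66 = 130.77 N

130.77


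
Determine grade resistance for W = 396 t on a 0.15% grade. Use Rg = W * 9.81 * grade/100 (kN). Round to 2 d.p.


Rg = W * 9.81 * grade / 100
Rg = 396 * 9.81 * 0.15 / 100
Rg = 3884.76 * 0.0015
Rg = 5.83 kN

5.83


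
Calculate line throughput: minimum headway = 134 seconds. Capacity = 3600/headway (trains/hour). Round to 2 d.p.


Capacity = 3600 / headway
Capacity = 3600 / 134
Capacity = 26.87 trains/hour

26.87


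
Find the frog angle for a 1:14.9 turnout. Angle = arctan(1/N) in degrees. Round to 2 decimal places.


1/N = 1/14.9 = 0.067114
angle = arctan(0.067114) = 0.067014 rad
angle = 0.067014 * 180/pi = 3.84 degrees

3.84


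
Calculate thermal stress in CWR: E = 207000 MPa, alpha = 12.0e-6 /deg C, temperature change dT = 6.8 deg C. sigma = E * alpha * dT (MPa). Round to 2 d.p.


sigma = E * alpha * dT
sigma = 207000 * 12.0e-6 * 6.8
sigma = 2.484 * 6.8
sigma = 16.89 MPa

16.89


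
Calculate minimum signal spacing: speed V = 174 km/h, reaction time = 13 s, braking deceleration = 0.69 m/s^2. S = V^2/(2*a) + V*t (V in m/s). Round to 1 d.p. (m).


V = 174 / 3.6 = 48.3333 m/s
Braking distance = 48.3333^2 / (2*0.69) = 1692.8341 m
Sighting distance = 48.3333 * 13 = 628.3333 m
S = 1692.8341 + 628.3333 = 2321.2 m

2321.2


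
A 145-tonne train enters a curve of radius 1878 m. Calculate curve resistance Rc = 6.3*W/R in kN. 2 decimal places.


Rc = 6.3 * W / R
Rc = 6.3 * 145 / 1878
Rc = 913.5 / 1878
Rc = 0.49 kN

0.49


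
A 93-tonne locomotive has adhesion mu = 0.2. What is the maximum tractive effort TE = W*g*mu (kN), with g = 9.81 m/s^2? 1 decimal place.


TE_max = W * g * mu
TE_max = 93 * 9.81 * 0.2
TE_max = 912.33 * 0.2
TE_max = 182.5 kN

182.5


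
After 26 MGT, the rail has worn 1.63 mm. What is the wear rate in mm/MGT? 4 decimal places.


Wear rate = total wear / cumulative tonnage
Rate = 1.63 / 26
Rate = 0.0627 mm/MGT

0.0627


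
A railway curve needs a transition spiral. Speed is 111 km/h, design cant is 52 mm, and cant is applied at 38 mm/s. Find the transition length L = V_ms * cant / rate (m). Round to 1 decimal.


Convert speed: V = 111 / 3.6 = 30.8333 m/s
L = 30.8333 * 52 / 38
L = 1603.3333 / 38
L = 42.2 m

42.2


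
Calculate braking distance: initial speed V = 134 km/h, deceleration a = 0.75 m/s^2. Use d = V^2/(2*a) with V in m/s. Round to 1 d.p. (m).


Convert speed: V = 134 / 3.6 = 37.2222 m/s
V^2 = 1385.4938
d = 1385.4938 / (2 * 0.75)
d = 1385.4938 / 1.5
d = 923.7 m

923.7


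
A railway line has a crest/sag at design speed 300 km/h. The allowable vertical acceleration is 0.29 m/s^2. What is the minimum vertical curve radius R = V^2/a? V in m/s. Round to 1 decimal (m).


Convert speed: V = 300 / 3.6 = 83.3333 m/s
V^2 = 6944.4444 m^2/s^2
R_v = 6944.4444 / 0.29
R_v = 23946.4 m

23946.4


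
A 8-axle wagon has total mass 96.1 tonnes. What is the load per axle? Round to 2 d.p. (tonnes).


Load per axle = total weight / number of axles
Load = 96.1 / 8
Load = 12.01 tonnes

12.01


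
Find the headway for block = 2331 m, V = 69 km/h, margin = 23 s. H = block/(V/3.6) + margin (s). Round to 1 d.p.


V = 69 / 3.6 = 19.1667 m/s
Block traversal time = 2331 / 19.1667 = 121.6174 s
Headway = 121.6174 + 23
Headway = 144.6 s

144.6


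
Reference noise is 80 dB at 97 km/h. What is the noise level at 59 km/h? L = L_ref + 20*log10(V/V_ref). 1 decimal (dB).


V/V_ref = 59 / 97 = 0.608247
log10(0.608247) = -0.21592
20 * -0.21592 = -4.3184
L = 80 + -4.3184 = 75.7 dB

75.7


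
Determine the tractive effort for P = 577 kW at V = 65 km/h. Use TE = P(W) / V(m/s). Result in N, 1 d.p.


Convert: P = 577 kW = 577000 W
V = 65 / 3.6 = 18.0556 m/s
TE = 577000 / 18.0556
TE = 31956.9 N

31956.9


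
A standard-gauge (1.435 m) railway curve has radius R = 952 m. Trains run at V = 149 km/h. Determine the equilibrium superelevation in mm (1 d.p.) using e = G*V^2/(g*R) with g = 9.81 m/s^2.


Convert speed: V = 149 / 3.6 = 41.3889 m/s
Apply formula: e = 1.435 * 41.3889^2 / (9.81 * 952)
e = 1.435 * 1713.0401 / 9339.12
e = 0.263217 m = 263.2 mm

263.2


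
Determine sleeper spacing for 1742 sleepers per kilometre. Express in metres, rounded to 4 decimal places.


Spacing = 1000 m / number of sleepers
Spacing = 1000 / 1742
Spacing = 0.5741 m

0.5741


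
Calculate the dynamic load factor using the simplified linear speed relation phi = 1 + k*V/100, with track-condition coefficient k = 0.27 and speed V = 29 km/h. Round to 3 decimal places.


phi = 1 + k * V / 100
phi = 1 + 0.27 * 29 / 100
phi = 1 + 0.0783
phi = 1.078

1.078


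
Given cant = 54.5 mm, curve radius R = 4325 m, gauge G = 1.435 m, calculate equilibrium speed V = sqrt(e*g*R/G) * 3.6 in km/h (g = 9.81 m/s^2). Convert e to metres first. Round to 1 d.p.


Convert cant: e = 54.5 mm = 0.0545 m
V_ms = sqrt(0.0545 * 9.81 * 4325 / 1.435)
V_ms = sqrt(1611.386498) = 40.1421 m/s
V = 40.1421 * 3.6 = 144.5 km/h

144.5


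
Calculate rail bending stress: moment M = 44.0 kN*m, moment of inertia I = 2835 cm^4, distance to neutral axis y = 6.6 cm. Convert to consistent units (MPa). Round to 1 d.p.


Convert units:
M = 44.0 kN*m = 44000000 N*mm
y = 6.6 cm = 66 mm
I = 2835 cm^4 = 28350000 mm^4
sigma = 44000000 * 66 / 28350000
sigma = 102.4 MPa

102.4


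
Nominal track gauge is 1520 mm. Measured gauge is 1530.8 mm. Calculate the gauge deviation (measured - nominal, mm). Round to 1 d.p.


Deviation = measured - nominal
Deviation = 1530.8 - 1520
Deviation = 10.8 mm

10.8


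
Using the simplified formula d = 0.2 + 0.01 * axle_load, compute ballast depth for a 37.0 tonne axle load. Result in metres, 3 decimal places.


d = 0.2 + 0.01 * 37.0
d = 0.2 + 0.37
d = 0.570 m

0.570


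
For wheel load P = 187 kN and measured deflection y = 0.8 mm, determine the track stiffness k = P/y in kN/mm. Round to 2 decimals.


Track stiffness k = P / y
k = 187 / 0.8
k = 233.75 kN/mm

233.75


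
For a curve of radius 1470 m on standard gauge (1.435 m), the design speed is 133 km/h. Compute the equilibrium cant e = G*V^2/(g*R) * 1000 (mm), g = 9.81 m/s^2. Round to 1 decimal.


Convert speed: V = 133 / 3.6 = 36.9444 m/s
Apply formula: e = 1.435 * 36.9444^2 / (9.81 * 1470)
e = 1.435 * 1364.892 / 14420.7
e = 0.13582 m = 135.8 mm

135.8


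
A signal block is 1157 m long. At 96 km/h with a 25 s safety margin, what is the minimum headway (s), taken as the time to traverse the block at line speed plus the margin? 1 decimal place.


V = 96 / 3.6 = 26.6667 m/s
Block traversal time = 1157 / 26.6667 = 43.3875 s
Headway = 43.3875 + 25
Headway = 68.4 s

68.4


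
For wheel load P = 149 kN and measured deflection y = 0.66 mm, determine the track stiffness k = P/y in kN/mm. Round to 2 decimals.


Track stiffness k = P / y
k = 149 / 0.66
k = 225.76 kN/mm

225.76


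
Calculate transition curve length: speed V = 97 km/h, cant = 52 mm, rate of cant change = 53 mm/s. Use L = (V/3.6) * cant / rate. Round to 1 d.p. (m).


Convert speed: V = 97 / 3.6 = 26.9444 m/s
L = 26.9444 * 52 / 53
L = 1401.1111 / 53
L = 26.4 m

26.4


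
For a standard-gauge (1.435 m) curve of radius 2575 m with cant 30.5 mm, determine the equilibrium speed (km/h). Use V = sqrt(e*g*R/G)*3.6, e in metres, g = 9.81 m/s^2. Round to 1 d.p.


Convert cant: e = 30.5 mm = 0.0305 m
V_ms = sqrt(0.0305 * 9.81 * 2575 / 1.435)
V_ms = sqrt(536.900958) = 23.1711 m/s
V = 23.1711 * 3.6 = 83.4 km/h

83.4


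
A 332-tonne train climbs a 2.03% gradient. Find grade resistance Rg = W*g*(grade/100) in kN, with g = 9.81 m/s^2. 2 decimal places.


Rg = W * 9.81 * grade / 100
Rg = 332 * 9.81 * 2.03 / 100
Rg = 3256.92 * 0.0203
Rg = 66.12 kN

66.12


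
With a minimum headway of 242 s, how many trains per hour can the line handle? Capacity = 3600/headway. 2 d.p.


Capacity = 3600 / headway
Capacity = 3600 / 242
Capacity = 14.88 trains/hour

14.88


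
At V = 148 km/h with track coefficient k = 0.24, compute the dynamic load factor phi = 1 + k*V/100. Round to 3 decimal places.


phi = 1 + k * V / 100
phi = 1 + 0.24 * 148 / 100
phi = 1 + 0.3552
phi = 1.355

1.355


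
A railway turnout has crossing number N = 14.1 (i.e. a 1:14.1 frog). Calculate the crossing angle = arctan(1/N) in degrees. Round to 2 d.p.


1/N = 1/14.1 = 0.070922
angle = arctan(0.070922) = 0.070803 rad
angle = 0.070803 * 180/pi = 4.06 degrees

4.06


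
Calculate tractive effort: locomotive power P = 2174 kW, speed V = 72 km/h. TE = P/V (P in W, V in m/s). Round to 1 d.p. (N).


Convert: P = 2174 kW = 2174000 W
V = 72 / 3.6 = 20.0 m/s
TE = 2174000 / 20.0
TE = 108700.0 N

108700.0


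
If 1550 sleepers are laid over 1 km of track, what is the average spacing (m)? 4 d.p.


Spacing = 1000 m / number of sleepers
Spacing = 1000 / 1550
Spacing = 0.6452 m

0.6452


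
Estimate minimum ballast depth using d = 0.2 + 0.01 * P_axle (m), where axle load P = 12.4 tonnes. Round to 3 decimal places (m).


d = 0.2 + 0.01 * 12.4
d = 0.2 + 0.124
d = 0.324 m

0.324


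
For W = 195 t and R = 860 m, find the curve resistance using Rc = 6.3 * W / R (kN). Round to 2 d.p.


Rc = 6.3 * W / R
Rc = 6.3 * 195 / 860
Rc = 1228.5 / 860
Rc = 1.43 kN

1.43


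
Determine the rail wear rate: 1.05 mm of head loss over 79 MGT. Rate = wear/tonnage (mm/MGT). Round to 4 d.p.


Wear rate = total wear / cumulative tonnage
Rate = 1.05 / 79
Rate = 0.0133 mm/MGT

0.0133


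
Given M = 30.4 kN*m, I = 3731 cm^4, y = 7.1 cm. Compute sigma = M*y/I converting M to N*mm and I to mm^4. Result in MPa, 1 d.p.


Convert units:
M = 30.4 kN*m = 30400000 N*mm
y = 7.1 cm = 71 mm
I = 3731 cm^4 = 37310000 mm^4
sigma = 30400000 * 71 / 37310000
sigma = 57.9 MPa

57.9


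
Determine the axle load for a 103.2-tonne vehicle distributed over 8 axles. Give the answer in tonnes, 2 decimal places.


Load per axle = total weight / number of axles
Load = 103.2 / 8
Load = 12.90 tonnes

12.90


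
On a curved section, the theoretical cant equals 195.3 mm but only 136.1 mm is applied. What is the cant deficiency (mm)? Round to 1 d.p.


Cant deficiency = equilibrium cant - actual cant
CD = 195.3 - 136.1
CD = 59.2 mm

59.2


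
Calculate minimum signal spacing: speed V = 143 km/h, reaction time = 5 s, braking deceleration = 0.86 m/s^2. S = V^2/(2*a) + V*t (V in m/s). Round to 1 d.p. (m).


V = 143 / 3.6 = 39.7222 m/s
Braking distance = 39.7222^2 / (2*0.86) = 917.3575 m
Sighting distance = 39.7222 * 5 = 198.6111 m
S = 917.3575 + 198.6111 = 1116.0 m

1116.0


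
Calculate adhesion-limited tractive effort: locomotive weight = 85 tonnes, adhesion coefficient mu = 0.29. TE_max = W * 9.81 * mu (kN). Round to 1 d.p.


TE_max = W * g * mu
TE_max = 85 * 9.81 * 0.29
TE_max = 833.85 * 0.29
TE_max = 241.8 kN

241.8


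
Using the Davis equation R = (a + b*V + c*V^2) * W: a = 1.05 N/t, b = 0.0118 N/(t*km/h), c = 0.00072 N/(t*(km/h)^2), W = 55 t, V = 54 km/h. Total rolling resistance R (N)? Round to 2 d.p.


b*V = 0.0118 * 54 = 0.6372
c*V^2 = 0.00072 * 2916 = 2.09952
R_per_t = 1.05 + 0.6372 + 2.09952 = 3.78672 N/t
R_total = 3.78672 * 55 = 208.27 N

208.27


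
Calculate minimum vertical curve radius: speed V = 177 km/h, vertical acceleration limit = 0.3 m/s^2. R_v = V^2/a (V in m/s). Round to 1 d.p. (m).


Convert speed: V = 177 / 3.6 = 49.1667 m/s
V^2 = 2417.3611 m^2/s^2
R_v = 2417.3611 / 0.3
R_v = 8057.9 m

8057.9


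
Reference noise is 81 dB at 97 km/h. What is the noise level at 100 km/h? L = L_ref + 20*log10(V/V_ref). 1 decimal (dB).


V/V_ref = 100 / 97 = 1.030928
log10(1.030928) = 0.013228
20 * 0.013228 = 0.2646
L = 81 + 0.2646 = 81.3 dB

81.3


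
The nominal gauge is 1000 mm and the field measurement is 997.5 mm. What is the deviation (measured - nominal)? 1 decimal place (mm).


Deviation = measured - nominal
Deviation = 997.5 - 1000
Deviation = -2.5 mm

-2.5


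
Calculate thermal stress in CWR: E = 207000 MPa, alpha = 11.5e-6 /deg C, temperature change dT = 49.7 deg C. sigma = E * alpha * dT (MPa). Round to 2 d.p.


sigma = E * alpha * dT
sigma = 207000 * 11.5e-6 * 49.7
sigma = 2.3805 * 49.7
sigma = 118.31 MPa

118.31


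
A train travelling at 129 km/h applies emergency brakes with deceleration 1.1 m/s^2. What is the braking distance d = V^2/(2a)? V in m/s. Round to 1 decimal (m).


Convert speed: V = 129 / 3.6 = 35.8333 m/s
V^2 = 1284.0278
d = 1284.0278 / (2 * 1.1)
d = 1284.0278 / 2.2
d = 583.6 m

583.6


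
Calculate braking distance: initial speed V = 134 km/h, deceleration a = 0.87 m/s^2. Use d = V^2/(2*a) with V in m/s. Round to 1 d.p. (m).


Convert speed: V = 134 / 3.6 = 37.2222 m/s
V^2 = 1385.4938
d = 1385.4938 / (2 * 0.87)
d = 1385.4938 / 1.74
d = 796.3 m

796.3


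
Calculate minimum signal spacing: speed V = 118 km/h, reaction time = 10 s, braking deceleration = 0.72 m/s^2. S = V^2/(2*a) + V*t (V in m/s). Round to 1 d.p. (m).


V = 118 / 3.6 = 32.7778 m/s
Braking distance = 32.7778^2 / (2*0.72) = 746.0991 m
Sighting distance = 32.7778 * 10 = 327.7778 m
S = 746.0991 + 327.7778 = 1073.9 m

1073.9


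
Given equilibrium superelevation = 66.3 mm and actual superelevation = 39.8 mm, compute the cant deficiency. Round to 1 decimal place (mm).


Cant deficiency = equilibrium cant - actual cant
CD = 66.3 - 39.8
CD = 26.5 mm

26.5


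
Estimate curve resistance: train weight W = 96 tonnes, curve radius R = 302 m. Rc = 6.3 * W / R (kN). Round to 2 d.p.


Rc = 6.3 * W / R
Rc = 6.3 * 96 / 302
Rc = 604.8 / 302
Rc = 2.00 kN

2.00


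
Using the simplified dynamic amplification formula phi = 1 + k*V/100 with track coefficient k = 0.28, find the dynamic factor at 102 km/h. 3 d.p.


phi = 1 + k * V / 100
phi = 1 + 0.28 * 102 / 100
phi = 1 + 0.2856
phi = 1.286

1.286


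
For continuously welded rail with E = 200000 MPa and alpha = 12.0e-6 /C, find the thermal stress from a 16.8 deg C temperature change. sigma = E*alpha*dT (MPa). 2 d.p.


sigma = E * alpha * dT
sigma = 200000 * 12.0e-6 * 16.8
sigma = 2.4 * 16.8
sigma = 40.32 MPa

40.32


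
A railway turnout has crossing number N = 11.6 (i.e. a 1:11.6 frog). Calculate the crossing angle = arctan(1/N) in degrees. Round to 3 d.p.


1/N = 1/11.6 = 0.086207
angle = arctan(0.086207) = 0.085994 rad
angle = 0.085994 * 180/pi = 4.927 degrees

4.927


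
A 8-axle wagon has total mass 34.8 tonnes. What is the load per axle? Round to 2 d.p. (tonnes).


Load per axle = total weight / number of axles
Load = 34.8 / 8
Load = 4.35 tonnes

4.35


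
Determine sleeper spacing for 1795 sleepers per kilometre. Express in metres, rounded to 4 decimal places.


Spacing = 1000 m / number of sleepers
Spacing = 1000 / 1795
Spacing = 0.5571 m

0.5571


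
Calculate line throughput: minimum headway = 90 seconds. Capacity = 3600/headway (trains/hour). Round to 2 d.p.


Capacity = 3600 / headway
Capacity = 3600 / 90
Capacity = 40.00 trains/hour

40.00


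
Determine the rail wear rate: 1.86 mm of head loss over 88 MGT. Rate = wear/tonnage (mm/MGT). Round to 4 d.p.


Wear rate = total wear / cumulative tonnage
Rate = 1.86 / 88
Rate = 0.0211 mm/MGT

0.0211


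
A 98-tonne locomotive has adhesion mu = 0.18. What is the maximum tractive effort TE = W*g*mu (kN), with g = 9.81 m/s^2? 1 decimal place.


TE_max = W * g * mu
TE_max = 98 * 9.81 * 0.18
TE_max = 961.38 * 0.18
TE_max = 173.0 kN

173.0


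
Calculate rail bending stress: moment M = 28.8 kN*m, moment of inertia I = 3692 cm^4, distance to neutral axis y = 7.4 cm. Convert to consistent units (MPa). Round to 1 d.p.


Convert units:
M = 28.8 kN*m = 28800000 N*mm
y = 7.4 cm = 74 mm
I = 3692 cm^4 = 36920000 mm^4
sigma = 28800000 * 74 / 36920000
sigma = 57.7 MPa

57.7


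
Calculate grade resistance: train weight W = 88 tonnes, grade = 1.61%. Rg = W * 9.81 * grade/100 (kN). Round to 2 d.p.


Rg = W * 9.81 * grade / 100
Rg = 88 * 9.81 * 1.61 / 100
Rg = 863.28 * 0.0161
Rg = 13.90 kN

13.90


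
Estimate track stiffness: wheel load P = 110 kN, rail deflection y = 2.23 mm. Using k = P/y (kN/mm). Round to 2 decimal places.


Track stiffness k = P / y
k = 110 / 2.23
k = 49.33 kN/mm

49.33


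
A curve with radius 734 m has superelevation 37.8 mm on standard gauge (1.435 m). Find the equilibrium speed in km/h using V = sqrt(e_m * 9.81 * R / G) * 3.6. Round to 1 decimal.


Convert cant: e = 37.8 mm = 0.0378 m
V_ms = sqrt(0.0378 * 9.81 * 734 / 1.435)
V_ms = sqrt(189.672761) = 13.7722 m/s
V = 13.7722 * 3.6 = 49.6 km/h

49.6


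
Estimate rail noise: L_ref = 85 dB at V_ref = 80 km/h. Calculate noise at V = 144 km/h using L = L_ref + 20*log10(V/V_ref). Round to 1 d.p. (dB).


V/V_ref = 144 / 80 = 1.8
log10(1.8) = 0.255273
20 * 0.255273 = 5.1055
L = 85 + 5.1055 = 90.1 dB

90.1


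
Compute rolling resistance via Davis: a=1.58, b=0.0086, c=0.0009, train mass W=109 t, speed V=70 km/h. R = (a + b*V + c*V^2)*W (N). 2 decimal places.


b*V = 0.0086 * 70 = 0.602
c*V^2 = 0.0009 * 4900 = 4.41
R_per_t = 1.58 + 0.602 + 4.41 = 6.592 N/t
R_total = 6.592 * 109 = 718.53 N

718.53


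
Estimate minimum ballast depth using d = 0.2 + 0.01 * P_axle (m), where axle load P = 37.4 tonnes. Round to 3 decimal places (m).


d = 0.2 + 0.01 * 37.4
d = 0.2 + 0.374
d = 0.574 m

0.574


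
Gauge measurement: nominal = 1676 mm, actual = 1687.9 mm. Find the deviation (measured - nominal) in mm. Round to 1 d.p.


Deviation = measured - nominal
Deviation = 1687.9 - 1676
Deviation = 11.9 mm

11.9


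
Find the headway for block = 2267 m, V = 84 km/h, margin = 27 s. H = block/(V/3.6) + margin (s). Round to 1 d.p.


V = 84 / 3.6 = 23.3333 m/s
Block traversal time = 2267 / 23.3333 = 97.1571 s
Headway = 97.1571 + 27
Headway = 124.2 s

124.2


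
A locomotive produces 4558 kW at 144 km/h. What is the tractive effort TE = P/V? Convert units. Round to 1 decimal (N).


Convert: P = 4558 kW = 4558000 W
V = 144 / 3.6 = 40.0 m/s
TE = 4558000 / 40.0
TE = 113950.0 N

113950.0


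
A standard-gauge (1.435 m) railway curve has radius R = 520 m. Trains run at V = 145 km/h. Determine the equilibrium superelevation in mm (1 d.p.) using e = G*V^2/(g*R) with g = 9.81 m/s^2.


Convert speed: V = 145 / 3.6 = 40.2778 m/s
Apply formula: e = 1.435 * 40.2778^2 / (9.81 * 520)
e = 1.435 * 1622.2994 / 5101.2
e = 0.456363 m = 456.4 mm

456.4


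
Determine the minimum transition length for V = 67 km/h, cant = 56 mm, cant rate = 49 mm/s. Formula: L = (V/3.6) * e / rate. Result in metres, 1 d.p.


Convert speed: V = 67 / 3.6 = 18.6111 m/s
L = 18.6111 * 56 / 49
L = 1042.2222 / 49
L = 21.3 m

21.3


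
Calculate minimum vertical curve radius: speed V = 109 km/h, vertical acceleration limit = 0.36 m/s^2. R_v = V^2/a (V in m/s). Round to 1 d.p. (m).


Convert speed: V = 109 / 3.6 = 30.2778 m/s
V^2 = 916.7438 m^2/s^2
R_v = 916.7438 / 0.36
R_v = 2546.5 m

2546.5


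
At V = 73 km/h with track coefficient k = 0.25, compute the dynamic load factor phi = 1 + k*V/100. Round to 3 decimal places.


phi = 1 + k * V / 100
phi = 1 + 0.25 * 73 / 100
phi = 1 + 0.1825
phi = 1.183

1.183


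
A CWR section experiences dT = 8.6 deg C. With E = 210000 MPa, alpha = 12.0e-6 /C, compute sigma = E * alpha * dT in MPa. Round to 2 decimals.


sigma = E * alpha * dT
sigma = 210000 * 12.0e-6 * 8.6
sigma = 2.52 * 8.6
sigma = 21.67 MPa

21.67


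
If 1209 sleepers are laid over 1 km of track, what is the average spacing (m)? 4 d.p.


Spacing = 1000 m / number of sleepers
Spacing = 1000 / 1209
Spacing = 0.8271 m

0.8271


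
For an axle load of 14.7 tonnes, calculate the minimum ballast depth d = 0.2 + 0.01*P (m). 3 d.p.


d = 0.2 + 0.01 * 14.7
d = 0.2 + 0.147
d = 0.347 m

0.347


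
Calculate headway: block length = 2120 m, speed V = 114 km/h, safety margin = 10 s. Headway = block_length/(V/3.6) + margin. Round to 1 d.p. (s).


V = 114 / 3.6 = 31.6667 m/s
Block traversal time = 2120 / 31.6667 = 66.9474 s
Headway = 66.9474 + 10
Headway = 76.9 s

76.9


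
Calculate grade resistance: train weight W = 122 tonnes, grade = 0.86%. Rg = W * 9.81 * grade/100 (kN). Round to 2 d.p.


Rg = W * 9.81 * grade / 100
Rg = 122 * 9.81 * 0.86 / 100
Rg = 1196.82 * 0.0086
Rg = 10.29 kN

10.29


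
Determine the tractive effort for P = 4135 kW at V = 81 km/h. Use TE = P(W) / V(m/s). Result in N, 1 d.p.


Convert: P = 4135 kW = 4135000 W
V = 81 / 3.6 = 22.5 m/s
TE = 4135000 / 22.5
TE = 183777.8 N

183777.8


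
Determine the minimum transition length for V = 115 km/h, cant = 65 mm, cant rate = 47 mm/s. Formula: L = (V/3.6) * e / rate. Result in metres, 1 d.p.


Convert speed: V = 115 / 3.6 = 31.9444 m/s
L = 31.9444 * 65 / 47
L = 2076.3889 / 47
L = 44.2 m

44.2


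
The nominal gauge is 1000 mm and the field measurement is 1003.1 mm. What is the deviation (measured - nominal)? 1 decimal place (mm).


Deviation = measured - nominal
Deviation = 1003.1 - 1000
Deviation = 3.1 mm

3.1


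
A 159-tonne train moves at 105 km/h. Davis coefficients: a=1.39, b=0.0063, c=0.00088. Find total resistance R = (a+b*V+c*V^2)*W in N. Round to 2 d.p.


b*V = 0.0063 * 105 = 0.6615
c*V^2 = 0.00088 * 11025 = 9.702
R_per_t = 1.39 + 0.6615 + 9.702 = 11.7535 N/t
R_total = 11.7535 * 159 = 1868.81 N

1868.81


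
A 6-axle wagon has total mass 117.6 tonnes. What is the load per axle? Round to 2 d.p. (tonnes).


Load per axle = total weight / number of axles
Load = 117.6 / 6
Load = 19.60 tonnes

19.60


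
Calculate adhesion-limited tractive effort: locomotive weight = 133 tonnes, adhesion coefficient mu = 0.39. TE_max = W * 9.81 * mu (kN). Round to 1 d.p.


TE_max = W * g * mu
TE_max = 133 * 9.81 * 0.39
TE_max = 1304.73 * 0.39
TE_max = 508.8 kN

508.8


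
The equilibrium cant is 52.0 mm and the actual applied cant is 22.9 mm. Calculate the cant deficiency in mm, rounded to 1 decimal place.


Cant deficiency = equilibrium cant - actual cant
CD = 52.0 - 22.9
CD = 29.1 mm

29.1


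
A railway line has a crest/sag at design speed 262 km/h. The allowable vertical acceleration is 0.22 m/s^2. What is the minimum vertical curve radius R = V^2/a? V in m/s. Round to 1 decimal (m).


Convert speed: V = 262 / 3.6 = 72.7778 m/s
V^2 = 5296.6049 m^2/s^2
R_v = 5296.6049 / 0.22
R_v = 24075.5 m

24075.5


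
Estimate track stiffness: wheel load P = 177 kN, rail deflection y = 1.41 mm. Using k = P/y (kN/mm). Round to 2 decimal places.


Track stiffness k = P / y
k = 177 / 1.41
k = 125.53 kN/mm

125.53


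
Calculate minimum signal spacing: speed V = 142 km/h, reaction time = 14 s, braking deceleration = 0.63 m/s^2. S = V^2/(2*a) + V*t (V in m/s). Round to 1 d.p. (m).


V = 142 / 3.6 = 39.4444 m/s
Braking distance = 39.4444^2 / (2*0.63) = 1234.8129 m
Sighting distance = 39.4444 * 14 = 552.2222 m
S = 1234.8129 + 552.2222 = 1787.0 m

1787.0


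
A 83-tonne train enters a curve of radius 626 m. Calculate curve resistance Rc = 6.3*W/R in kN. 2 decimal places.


Rc = 6.3 * W / R
Rc = 6.3 * 83 / 626
Rc = 522.9 / 626
Rc = 0.84 kN

0.84


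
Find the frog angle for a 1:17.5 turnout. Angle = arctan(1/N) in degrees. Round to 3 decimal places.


1/N = 1/17.5 = 0.057143
angle = arctan(0.057143) = 0.057081 rad
angle = 0.057081 * 180/pi = 3.270 degrees

3.270


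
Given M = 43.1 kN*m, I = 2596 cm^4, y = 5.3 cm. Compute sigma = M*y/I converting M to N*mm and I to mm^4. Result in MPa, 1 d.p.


Convert units:
M = 43.1 kN*m = 43100000 N*mm
y = 5.3 cm = 53 mm
I = 2596 cm^4 = 25960000 mm^4
sigma = 43100000 * 53 / 25960000
sigma = 88.0 MPa

88.0


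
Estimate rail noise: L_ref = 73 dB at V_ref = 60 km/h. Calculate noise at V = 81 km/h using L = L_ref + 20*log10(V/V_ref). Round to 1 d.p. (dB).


V/V_ref = 81 / 60 = 1.35
log10(1.35) = 0.130334
20 * 0.130334 = 2.6067
L = 73 + 2.6067 = 75.6 dB

75.6


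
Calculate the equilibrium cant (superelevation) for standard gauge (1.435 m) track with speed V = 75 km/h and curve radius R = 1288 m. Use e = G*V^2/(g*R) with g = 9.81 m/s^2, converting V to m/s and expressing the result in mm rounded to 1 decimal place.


Convert speed: V = 75 / 3.6 = 20.8333 m/s
Apply formula: e = 1.435 * 20.8333^2 / (9.81 * 1288)
e = 1.435 * 434.0278 / 12635.28
e = 0.049293 m = 49.3 mm

49.3


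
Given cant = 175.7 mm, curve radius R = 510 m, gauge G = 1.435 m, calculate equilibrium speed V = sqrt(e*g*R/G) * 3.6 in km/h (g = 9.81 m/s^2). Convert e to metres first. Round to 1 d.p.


Convert cant: e = 175.7 mm = 0.1757 m
V_ms = sqrt(0.1757 * 9.81 * 510 / 1.435)
V_ms = sqrt(612.574683) = 24.7502 m/s
V = 24.7502 * 3.6 = 89.1 km/h

89.1


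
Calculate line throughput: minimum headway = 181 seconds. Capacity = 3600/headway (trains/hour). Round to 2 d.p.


Capacity = 3600 / headway
Capacity = 3600 / 181
Capacity = 19.89 trains/hour

19.89


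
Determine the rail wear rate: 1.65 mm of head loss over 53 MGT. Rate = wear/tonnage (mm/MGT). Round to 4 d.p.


Wear rate = total wear / cumulative tonnage
Rate = 1.65 / 53
Rate = 0.0311 mm/MGT

0.0311


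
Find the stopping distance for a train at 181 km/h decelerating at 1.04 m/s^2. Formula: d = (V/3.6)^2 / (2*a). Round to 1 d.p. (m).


Convert speed: V = 181 / 3.6 = 50.2778 m/s
V^2 = 2527.8549
d = 2527.8549 / (2 * 1.04)
d = 2527.8549 / 2.08
d = 1215.3 m

1215.3


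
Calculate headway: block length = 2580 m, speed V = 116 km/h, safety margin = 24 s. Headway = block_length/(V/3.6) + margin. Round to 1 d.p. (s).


V = 116 / 3.6 = 32.2222 m/s
Block traversal time = 2580 / 32.2222 = 80.069 s
Headway = 80.069 + 24
Headway = 104.1 s

104.1


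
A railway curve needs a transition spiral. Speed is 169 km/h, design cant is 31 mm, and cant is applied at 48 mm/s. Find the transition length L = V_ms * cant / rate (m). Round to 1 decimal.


Convert speed: V = 169 / 3.6 = 46.9444 m/s
L = 46.9444 * 31 / 48
L = 1455.2778 / 48
L = 30.3 m

30.3


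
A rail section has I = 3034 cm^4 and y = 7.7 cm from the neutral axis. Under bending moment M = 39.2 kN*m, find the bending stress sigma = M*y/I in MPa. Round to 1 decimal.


Convert units:
M = 39.2 kN*m = 39200000 N*mm
y = 7.7 cm = 77 mm
I = 3034 cm^4 = 30340000 mm^4
sigma = 39200000 * 77 / 30340000
sigma = 99.5 MPa

99.5


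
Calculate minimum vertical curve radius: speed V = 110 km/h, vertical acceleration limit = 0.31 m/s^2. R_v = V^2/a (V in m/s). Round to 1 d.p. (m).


Convert speed: V = 110 / 3.6 = 30.5556 m/s
V^2 = 933.642 m^2/s^2
R_v = 933.642 / 0.31
R_v = 3011.7 m

3011.7


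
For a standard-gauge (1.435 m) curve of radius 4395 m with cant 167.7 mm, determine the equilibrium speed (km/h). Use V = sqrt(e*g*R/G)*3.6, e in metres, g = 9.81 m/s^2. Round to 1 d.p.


Convert cant: e = 167.7 mm = 0.1677 m
V_ms = sqrt(0.1677 * 9.81 * 4395 / 1.435)
V_ms = sqrt(5038.590324) = 70.983 m/s
V = 70.983 * 3.6 = 255.5 km/h

255.5


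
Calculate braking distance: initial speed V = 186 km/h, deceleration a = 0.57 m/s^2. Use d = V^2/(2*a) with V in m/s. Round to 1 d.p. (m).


Convert speed: V = 186 / 3.6 = 51.6667 m/s
V^2 = 2669.4444
d = 2669.4444 / (2 * 0.57)
d = 2669.4444 / 1.14
d = 2341.6 m

2341.6


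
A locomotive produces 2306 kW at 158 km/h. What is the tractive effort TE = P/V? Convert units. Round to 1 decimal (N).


Convert: P = 2306 kW = 2306000 W
V = 158 / 3.6 = 43.8889 m/s
TE = 2306000 / 43.8889
TE = 52541.8 N

52541.8


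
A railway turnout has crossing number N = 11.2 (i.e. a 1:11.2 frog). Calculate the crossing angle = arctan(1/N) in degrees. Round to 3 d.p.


1/N = 1/11.2 = 0.089286
angle = arctan(0.089286) = 0.08905 rad
angle = 0.08905 * 180/pi = 5.102 degrees

5.102


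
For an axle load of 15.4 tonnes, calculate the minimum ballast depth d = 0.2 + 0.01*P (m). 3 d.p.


d = 0.2 + 0.01 * 15.4
d = 0.2 + 0.154
d = 0.354 m

0.354


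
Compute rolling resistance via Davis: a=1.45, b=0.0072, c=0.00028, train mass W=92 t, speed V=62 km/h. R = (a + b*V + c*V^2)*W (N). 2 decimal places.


b*V = 0.0072 * 62 = 0.4464
c*V^2 = 0.00028 * 3844 = 1.07632
R_per_t = 1.45 + 0.4464 + 1.07632 = 2.97272 N/t
R_total = 2.97272 * 92 = 273.49 N

273.49


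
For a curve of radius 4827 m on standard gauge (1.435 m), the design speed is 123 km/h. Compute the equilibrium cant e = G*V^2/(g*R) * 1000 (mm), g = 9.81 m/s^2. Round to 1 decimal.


Convert speed: V = 123 / 3.6 = 34.1667 m/s
Apply formula: e = 1.435 * 34.1667^2 / (9.81 * 4827)
e = 1.435 * 1167.3611 / 47352.87
e = 0.035376 m = 35.4 mm

35.4


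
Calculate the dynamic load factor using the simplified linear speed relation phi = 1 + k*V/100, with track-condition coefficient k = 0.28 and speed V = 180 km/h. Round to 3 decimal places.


phi = 1 + k * V / 100
phi = 1 + 0.28 * 180 / 100
phi = 1 + 0.504
phi = 1.504

1.504


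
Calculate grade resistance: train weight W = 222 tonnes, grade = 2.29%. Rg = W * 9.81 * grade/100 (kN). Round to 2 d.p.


Rg = W * 9.81 * grade / 100
Rg = 222 * 9.81 * 2.29 / 100
Rg = 2177.82 * 0.0229
Rg = 49.87 kN

49.87


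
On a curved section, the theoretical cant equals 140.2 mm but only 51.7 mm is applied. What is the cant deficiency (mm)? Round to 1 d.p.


Cant deficiency = equilibrium cant - actual cant
CD = 140.2 - 51.7
CD = 88.5 mm

88.5


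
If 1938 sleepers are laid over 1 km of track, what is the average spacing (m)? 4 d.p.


Spacing = 1000 m / number of sleepers
Spacing = 1000 / 1938
Spacing = 0.5160 m

0.5160


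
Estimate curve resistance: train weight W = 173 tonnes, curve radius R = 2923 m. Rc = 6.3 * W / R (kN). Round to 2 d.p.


Rc = 6.3 * W / R
Rc = 6.3 * 173 / 2923
Rc = 1089.9 / 2923
Rc = 0.37 kN

0.37


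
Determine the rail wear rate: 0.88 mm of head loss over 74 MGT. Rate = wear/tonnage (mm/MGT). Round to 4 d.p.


Wear rate = total wear / cumulative tonnage
Rate = 0.88 / 74
Rate = 0.0119 mm/MGT

0.0119


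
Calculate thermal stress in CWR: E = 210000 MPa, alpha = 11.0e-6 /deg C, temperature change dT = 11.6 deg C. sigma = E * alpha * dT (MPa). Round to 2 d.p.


sigma = E * alpha * dT
sigma = 210000 * 11.0e-6 * 11.6
sigma = 2.31 * 11.6
sigma = 26.80 MPa

26.80


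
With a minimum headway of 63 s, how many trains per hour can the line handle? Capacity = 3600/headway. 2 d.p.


Capacity = 3600 / headway
Capacity = 3600 / 63
Capacity = 57.14 trains/hour

57.14


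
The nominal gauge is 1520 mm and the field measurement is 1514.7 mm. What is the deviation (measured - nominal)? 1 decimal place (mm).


Deviation = measured - nominal
Deviation = 1514.7 - 1520
Deviation = -5.3 mm

-5.3


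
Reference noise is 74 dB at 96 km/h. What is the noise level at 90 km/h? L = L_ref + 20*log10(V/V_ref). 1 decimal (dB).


V/V_ref = 90 / 96 = 0.9375
log10(0.9375) = -0.028029
20 * -0.028029 = -0.5606
L = 74 + -0.5606 = 73.4 dB

73.4


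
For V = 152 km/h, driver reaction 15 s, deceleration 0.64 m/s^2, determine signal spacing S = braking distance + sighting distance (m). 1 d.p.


V = 152 / 3.6 = 42.2222 m/s
Braking distance = 42.2222^2 / (2*0.64) = 1392.7469 m
Sighting distance = 42.2222 * 15 = 633.3333 m
S = 1392.7469 + 633.3333 = 2026.1 m

2026.1


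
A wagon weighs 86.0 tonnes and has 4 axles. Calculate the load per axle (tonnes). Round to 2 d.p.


Load per axle = total weight / number of axles
Load = 86.0 / 4
Load = 21.50 tonnes

21.50


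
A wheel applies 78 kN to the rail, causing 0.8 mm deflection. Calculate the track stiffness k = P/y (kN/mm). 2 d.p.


Track stiffness k = P / y
k = 78 / 0.8
k = 97.50 kN/mm

97.50


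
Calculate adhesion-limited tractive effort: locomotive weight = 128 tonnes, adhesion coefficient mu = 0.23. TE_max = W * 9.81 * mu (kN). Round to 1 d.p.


TE_max = W * g * mu
TE_max = 128 * 9.81 * 0.23
TE_max = 1255.68 * 0.23
TE_max = 288.8 kN

288.8


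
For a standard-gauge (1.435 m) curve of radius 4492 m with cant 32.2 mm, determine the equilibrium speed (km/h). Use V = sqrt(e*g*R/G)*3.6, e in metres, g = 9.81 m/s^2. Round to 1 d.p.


Convert cant: e = 32.2 mm = 0.0322 m
V_ms = sqrt(0.0322 * 9.81 * 4492 / 1.435)
V_ms = sqrt(988.809717) = 31.4453 m/s
V = 31.4453 * 3.6 = 113.2 km/h

113.2


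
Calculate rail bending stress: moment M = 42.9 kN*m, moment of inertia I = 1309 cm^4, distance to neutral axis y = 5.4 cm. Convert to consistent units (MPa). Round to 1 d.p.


Convert units:
M = 42.9 kN*m = 42900000 N*mm
y = 5.4 cm = 54 mm
I = 1309 cm^4 = 13090000 mm^4
sigma = 42900000 * 54 / 13090000
sigma = 177.0 MPa

177.0


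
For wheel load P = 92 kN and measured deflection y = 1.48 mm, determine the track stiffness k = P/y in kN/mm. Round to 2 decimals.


Track stiffness k = P / y
k = 92 / 1.48
k = 62.16 kN/mm

62.16


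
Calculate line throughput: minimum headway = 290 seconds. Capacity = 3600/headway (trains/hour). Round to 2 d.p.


Capacity = 3600 / headway
Capacity = 3600 / 290
Capacity = 12.41 trains/hour

12.41


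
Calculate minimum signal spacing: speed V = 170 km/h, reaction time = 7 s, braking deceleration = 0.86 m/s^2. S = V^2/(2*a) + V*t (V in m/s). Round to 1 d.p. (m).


V = 170 / 3.6 = 47.2222 m/s
Braking distance = 47.2222^2 / (2*0.86) = 1296.4757 m
Sighting distance = 47.2222 * 7 = 330.5556 m
S = 1296.4757 + 330.5556 = 1627.0 m

1627.0


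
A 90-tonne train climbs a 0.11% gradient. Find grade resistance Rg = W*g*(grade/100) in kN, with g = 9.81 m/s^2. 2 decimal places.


Rg = W * 9.81 * grade / 100
Rg = 90 * 9.81 * 0.11 / 100
Rg = 882.9 * 0.0011
Rg = 0.97 kN

0.97


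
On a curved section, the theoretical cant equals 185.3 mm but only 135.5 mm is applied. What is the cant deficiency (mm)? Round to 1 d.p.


Cant deficiency = equilibrium cant - actual cant
CD = 185.3 - 135.5
CD = 49.8 mm

49.8


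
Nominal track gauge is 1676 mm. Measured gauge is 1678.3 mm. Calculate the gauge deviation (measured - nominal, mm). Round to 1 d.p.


Deviation = measured - nominal
Deviation = 1678.3 - 1676
Deviation = 2.3 mm

2.3


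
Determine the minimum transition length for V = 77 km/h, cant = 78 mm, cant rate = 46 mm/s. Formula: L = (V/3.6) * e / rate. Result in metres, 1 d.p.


Convert speed: V = 77 / 3.6 = 21.3889 m/s
L = 21.3889 * 78 / 46
L = 1668.3333 / 46
L = 36.3 m

36.3


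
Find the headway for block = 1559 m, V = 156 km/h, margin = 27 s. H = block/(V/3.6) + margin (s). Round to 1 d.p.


V = 156 / 3.6 = 43.3333 m/s
Block traversal time = 1559 / 43.3333 = 35.9769 s
Headway = 35.9769 + 27
Headway = 63.0 s

63.0


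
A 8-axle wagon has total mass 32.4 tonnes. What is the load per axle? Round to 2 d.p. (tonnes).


Load per axle = total weight / number of axles
Load = 32.4 / 8
Load = 4.05 tonnes

4.05
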